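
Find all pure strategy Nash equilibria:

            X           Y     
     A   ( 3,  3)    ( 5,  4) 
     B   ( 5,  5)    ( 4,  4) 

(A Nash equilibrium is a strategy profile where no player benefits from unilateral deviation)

Nash equilibrium: (A, Y), (B, X)

Work:
Best responses:
  P1 vs X: payoffs [3, 5] → best response B (payoff 5)
  P1 vs Y: payoffs [5, 4] → best response A (payoff 5)
  P2 vs A: payoffs [3, 4] → best response Y (payoff 4)
  P2 vs B: payoffs [5, 4] → best response X (payoff 5)
Mutual best responses: (A,Y), (B,X) → Nash equilibria.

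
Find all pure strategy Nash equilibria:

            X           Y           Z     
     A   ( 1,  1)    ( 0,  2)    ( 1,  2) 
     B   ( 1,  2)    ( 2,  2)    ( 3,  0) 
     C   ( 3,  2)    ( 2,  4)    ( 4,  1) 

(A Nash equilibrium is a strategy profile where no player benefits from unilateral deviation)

Nash equilibrium: (B, Y), (C, Y)

Work:
Best responses:
  P1 vs X: payoffs [1, 1, 3] → best response C (payoff 3)
  P1 vs Y: payoffs [0, 2, 2] → best response B/C (payoff 2)
  P1 vs Z: payoffs [1, 3, 4] → best response C (payoff 4)
  P2 vs A: payoffs [1, 2, 2] → best response Y/Z (payoff 2)
  P2 vs B: payoffs [2, 2, 0] → best response X/Y (payoff 2)
  P2 vs C: payoffs [2, 4, 1] → best response Y (payoff 4)
Mutual best responses: (B,Y), (C,Y) → Nash equilibria.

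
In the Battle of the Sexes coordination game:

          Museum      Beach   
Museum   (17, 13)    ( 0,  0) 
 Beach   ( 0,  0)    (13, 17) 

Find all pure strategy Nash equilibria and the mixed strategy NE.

Pure NE: (Museum, Museum) and (Beach, Beach); Mixed NE: p = 0.5667, q = 0.4333

Work:
Check pure NE:
(Museum, Museum): (17, 13) - no unilateral deviation beneficial
(Beach, Beach): (13, 17) - no unilateral deviation beneficial
Mixed NE: P1 plays Museum with p = 0.5667, P2 plays Museum with q = 0.4333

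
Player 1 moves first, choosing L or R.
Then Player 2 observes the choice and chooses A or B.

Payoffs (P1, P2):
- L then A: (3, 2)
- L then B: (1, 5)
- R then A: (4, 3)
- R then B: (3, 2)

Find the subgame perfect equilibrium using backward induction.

P1 plays R, P2 plays B after L and A after R; Payoff (4, 3)

Work:
Backward induction:
After L: P2 chooses B → P1 gets 1
After R: P2 chooses A → P1 gets 4
P1 chooses R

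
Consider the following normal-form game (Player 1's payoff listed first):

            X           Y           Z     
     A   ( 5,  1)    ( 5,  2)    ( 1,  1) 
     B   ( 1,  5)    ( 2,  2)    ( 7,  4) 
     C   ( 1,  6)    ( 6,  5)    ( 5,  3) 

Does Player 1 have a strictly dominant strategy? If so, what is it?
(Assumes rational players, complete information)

No strictly dominant strategy exists for Player 1

Work:
A strategy strictly dominates another if it gives a strictly higher payoff against every opponent action. Compare each pair of P1's strategies column-by-column:
  A vs B: [5 vs 1, 5 vs 2, 1 vs 7] → A does not strictly dominate B (column Z: 1 ≤ 7)
  A vs C: [5 vs 1, 5 vs 6, 1 vs 5] → A does not strictly dominate C (column Y: 5 ≤ 6)
  B vs A: [1 vs 5, 2 vs 5, 7 vs 1] → B does not strictly dominate A (column X: 1 ≤ 5)
  B vs C: [1 vs 1, 2 vs 6, 7 vs 5] → B does not strictly dominate C (column X: 1 ≤ 1)
  C vs A: [1 vs 5, 6 vs 5, 5 vs 1] → C does not strictly dominate A (column X: 1 ≤ 5)
  C vs B: [1 vs 1, 6 vs 2, 5 vs 7] → C does not strictly dominate B (column X: 1 ≤ 1)
No single strategy strictly dominates all others → no strictly dominant strategy.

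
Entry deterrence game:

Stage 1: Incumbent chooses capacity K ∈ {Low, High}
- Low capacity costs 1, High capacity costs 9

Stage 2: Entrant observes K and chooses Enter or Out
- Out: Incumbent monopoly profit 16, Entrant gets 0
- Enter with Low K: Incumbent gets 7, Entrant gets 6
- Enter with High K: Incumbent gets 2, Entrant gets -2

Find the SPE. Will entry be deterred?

SPE: (High, Enter|Low, Out|High); Entry deterred. Incumbent net profit = 7

Work:
After Low K: Entrant enters (6 > 0)
After High K: Entrant stays out (-2 < 0)
Incumbent: Low → 7−1=6, High → 16−9=7
Incumbent chooses High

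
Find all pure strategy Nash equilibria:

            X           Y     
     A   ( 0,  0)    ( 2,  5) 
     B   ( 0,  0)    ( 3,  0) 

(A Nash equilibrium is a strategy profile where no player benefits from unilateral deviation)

Nash equilibrium: (B, X), (B, Y)

Work:
Best responses:
  P1 vs X: payoffs [0, 0] → best response A/B (payoff 0)
  P1 vs Y: payoffs [2, 3] → best response B (payoff 3)
  P2 vs A: payoffs [0, 5] → best response Y (payoff 5)
  P2 vs B: payoffs [0, 0] → best response X/Y (payoff 0)
Mutual best responses: (B,X), (B,Y) → Nash equilibria.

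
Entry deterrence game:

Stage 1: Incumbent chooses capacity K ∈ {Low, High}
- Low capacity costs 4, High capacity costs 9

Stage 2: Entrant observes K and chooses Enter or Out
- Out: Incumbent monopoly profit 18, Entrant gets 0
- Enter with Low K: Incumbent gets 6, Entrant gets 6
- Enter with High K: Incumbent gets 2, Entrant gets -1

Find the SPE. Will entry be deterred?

SPE: (High, Enter|Low, Out|High); Entry deterred. Incumbent net profit = 9

Work:
After Low K: Entrant enters (6 > 0)
After High K: Entrant stays out (-1 < 0)
Incumbent: Low → 6−4=2, High → 18−9=9
Incumbent chooses High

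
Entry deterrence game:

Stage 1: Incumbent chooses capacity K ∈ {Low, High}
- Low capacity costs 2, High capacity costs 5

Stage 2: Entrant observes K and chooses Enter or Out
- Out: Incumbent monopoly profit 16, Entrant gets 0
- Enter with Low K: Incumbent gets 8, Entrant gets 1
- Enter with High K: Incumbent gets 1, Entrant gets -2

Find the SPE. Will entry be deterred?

SPE: (High, Enter|Low, Out|High); Entry deterred. Incumbent net profit = 11

Work:
After Low K: Entrant enters (1 > 0)
After High K: Entrant stays out (-2 < 0)
Incumbent: Low → 8−2=6, High → 16−5=11
Incumbent chooses High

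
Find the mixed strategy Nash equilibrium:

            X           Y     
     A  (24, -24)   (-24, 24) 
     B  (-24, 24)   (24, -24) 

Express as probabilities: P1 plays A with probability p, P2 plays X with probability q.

p = 0.5, q = 0.5

Work:
Find probabilities that make opponent indifferent:
P2 chooses q to make P1 indifferent between A and B
P1 chooses p to make P2 indifferent between X and Y
Mixed NE: P1 plays (A: 0.5, B: 0.5), P2 plays (X: 0.5, Y: 0.5)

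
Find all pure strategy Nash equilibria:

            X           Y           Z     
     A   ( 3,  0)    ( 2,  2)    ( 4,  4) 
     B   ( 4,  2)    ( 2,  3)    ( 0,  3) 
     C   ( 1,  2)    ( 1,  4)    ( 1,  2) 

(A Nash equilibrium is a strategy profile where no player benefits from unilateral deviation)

Nash equilibrium: (A, Z), (B, Y)

Work:
Best responses:
  P1 vs X: payoffs [3, 4, 1] → best response B (payoff 4)
  P1 vs Y: payoffs [2, 2, 1] → best response A/B (payoff 2)
  P1 vs Z: payoffs [4, 0, 1] → best response A (payoff 4)
  P2 vs A: payoffs [0, 2, 4] → best response Z (payoff 4)
  P2 vs B: payoffs [2, 3, 3] → best response Y/Z (payoff 3)
  P2 vs C: payoffs [2, 4, 2] → best response Y (payoff 4)
Mutual best responses: (A,Z), (B,Y) → Nash equilibria.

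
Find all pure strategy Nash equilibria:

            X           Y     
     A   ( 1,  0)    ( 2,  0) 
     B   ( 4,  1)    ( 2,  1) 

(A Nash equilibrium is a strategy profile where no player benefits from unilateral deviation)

Nash equilibrium: (A, Y), (B, X), (B, Y)

Work:
Best responses:
  P1 vs X: payoffs [1, 4] → best response B (payoff 4)
  P1 vs Y: payoffs [2, 2] → best response A/B (payoff 2)
  P2 vs A: payoffs [0, 0] → best response X/Y (payoff 0)
  P2 vs B: payoffs [1, 1] → best response X/Y (payoff 1)
Mutual best responses: (A,Y), (B,X), (B,Y) → Nash equilibria.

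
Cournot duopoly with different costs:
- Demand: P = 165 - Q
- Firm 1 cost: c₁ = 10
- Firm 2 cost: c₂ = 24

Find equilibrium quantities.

q₁* = 56.33, q₂* = 42.33

Work:
Reaction: q₁ = (165 - 10 - q₂)/2
Reaction: q₂ = (165 - 24 - q₁)/2
Solve simultaneously:
q₁* = (165 - 2×10 + 24)/3 = 56.33
q₂* = (165 - 2×24 + 10)/3 = 42.33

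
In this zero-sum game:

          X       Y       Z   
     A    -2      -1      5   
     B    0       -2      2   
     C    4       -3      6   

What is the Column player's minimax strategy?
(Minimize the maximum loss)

Column should play Y, value = -1

Work:
Column player minimizes Row's maximum payoff:
Column X: max payoff to Row = 4
Column Y: max payoff to Row = -1
Column Z: max payoff to Row = 6
Minimum is -1, achieved by column Y.
Minimax strategy: Y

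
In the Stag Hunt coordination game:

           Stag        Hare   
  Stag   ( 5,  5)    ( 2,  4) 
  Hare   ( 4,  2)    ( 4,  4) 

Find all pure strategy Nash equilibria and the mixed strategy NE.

Pure NE: (Stag, Stag) and (Hare, Hare); Mixed NE: p = 0.6667, q = 0.6667

Work:
Check pure NE:
(Stag, Stag): (5, 5) - no unilateral deviation beneficial
(Hare, Hare): (4, 4) - no unilateral deviation beneficial
Mixed NE: P1 plays Stag with p = 0.6667, P2 plays Stag with q = 0.6667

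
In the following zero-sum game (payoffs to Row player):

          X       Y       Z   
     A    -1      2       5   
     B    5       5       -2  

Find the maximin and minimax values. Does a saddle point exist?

Maximin = -1, Minimax = 5, Saddle: False

Work:
Row minimums: [-1, -2] → maximin = -1
Column maximums: [5, 5, 5] → minimax = 5
No saddle point (maximin ≠ minimax). Mixed strategy needed.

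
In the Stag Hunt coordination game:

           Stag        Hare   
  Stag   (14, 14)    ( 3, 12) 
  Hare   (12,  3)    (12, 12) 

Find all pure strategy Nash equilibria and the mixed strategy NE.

Pure NE: (Stag, Stag) and (Hare, Hare); Mixed NE: p = 0.8182, q = 0.8182

Work:
Check pure NE:
(Stag, Stag): (14, 14) - no unilateral deviation beneficial
(Hare, Hare): (12, 12) - no unilateral deviation beneficial
Mixed NE: P1 plays Stag with p = 0.8182, P2 plays Stag with q = 0.8182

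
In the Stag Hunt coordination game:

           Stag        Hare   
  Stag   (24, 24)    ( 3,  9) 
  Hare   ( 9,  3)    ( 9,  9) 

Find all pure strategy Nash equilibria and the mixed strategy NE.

Pure NE: (Stag, Stag) and (Hare, Hare); Mixed NE: p = 0.2857, q = 0.2857

Work:
Check pure NE:
(Stag, Stag): (24, 24) - no unilateral deviation beneficial
(Hare, Hare): (9, 9) - no unilateral deviation beneficial
Mixed NE: P1 plays Stag with p = 0.2857, P2 plays Stag with q = 0.2857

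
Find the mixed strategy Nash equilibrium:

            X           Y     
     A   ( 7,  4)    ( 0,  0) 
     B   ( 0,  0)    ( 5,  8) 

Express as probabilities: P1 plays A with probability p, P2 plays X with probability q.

p = 0.6667, q = 0.4167

Work:
Find probabilities that make opponent indifferent:
P2 chooses q to make P1 indifferent between A and B
P1 chooses p to make P2 indifferent between X and Y
Mixed NE: P1 plays (A: 0.6667, B: 0.3333), P2 plays (X: 0.4167, Y: 0.5833)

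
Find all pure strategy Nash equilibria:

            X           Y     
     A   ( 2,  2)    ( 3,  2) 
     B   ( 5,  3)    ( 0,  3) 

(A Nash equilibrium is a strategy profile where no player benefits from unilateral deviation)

Nash equilibrium: (A, Y), (B, X)

Work:
Best responses:
  P1 vs X: payoffs [2, 5] → best response B (payoff 5)
  P1 vs Y: payoffs [3, 0] → best response A (payoff 3)
  P2 vs A: payoffs [2, 2] → best response X/Y (payoff 2)
  P2 vs B: payoffs [3, 3] → best response X/Y (payoff 3)
Mutual best responses: (A,Y), (B,X) → Nash equilibria.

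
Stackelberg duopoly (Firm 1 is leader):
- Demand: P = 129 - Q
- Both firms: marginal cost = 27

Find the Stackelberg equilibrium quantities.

q₁* (leader) = 51.0, q₂* (follower) = 25.5

Work:
Follower's reaction: q₂ = (a - c - q₁)/2
Leader substitutes: π₁ = q₁·(a - q₁ - (a-c-q₁)/2 - c)
FOC: q₁* = (129 - 27)/2 = 51.00
Then: q₂* = (129 - 27 - 51.0)/2 = 25.50
Leader has first-mover advantage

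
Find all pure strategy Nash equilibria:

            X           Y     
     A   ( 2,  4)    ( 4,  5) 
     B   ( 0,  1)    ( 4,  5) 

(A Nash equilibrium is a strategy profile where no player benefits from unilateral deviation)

Nash equilibrium: (A, Y), (B, Y)

Work:
Best responses:
  P1 vs X: payoffs [2, 0] → best response A (payoff 2)
  P1 vs Y: payoffs [4, 4] → best response A/B (payoff 4)
  P2 vs A: payoffs [4, 5] → best response Y (payoff 5)
  P2 vs B: payoffs [1, 5] → best response Y (payoff 5)
Mutual best responses: (A,Y), (B,Y) → Nash equilibria.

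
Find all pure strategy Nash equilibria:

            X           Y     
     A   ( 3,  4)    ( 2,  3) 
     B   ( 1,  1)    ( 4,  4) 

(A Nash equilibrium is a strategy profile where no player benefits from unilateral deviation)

Nash equilibrium: (A, X), (B, Y)

Work:
Best responses:
  P1 vs X: payoffs [3, 1] → best response A (payoff 3)
  P1 vs Y: payoffs [2, 4] → best response B (payoff 4)
  P2 vs A: payoffs [4, 3] → best response X (payoff 4)
  P2 vs B: payoffs [1, 4] → best response Y (payoff 4)
Mutual best responses: (A,X), (B,Y) → Nash equilibria.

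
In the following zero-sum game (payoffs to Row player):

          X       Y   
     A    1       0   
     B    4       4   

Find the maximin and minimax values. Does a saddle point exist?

Maximin = 4, Minimax = 4, Saddle: True

Work:
Row minimums: [0, 4] → maximin = 4
Column maximums: [4, 4] → minimax = 4
Saddle point exists! Game value = 4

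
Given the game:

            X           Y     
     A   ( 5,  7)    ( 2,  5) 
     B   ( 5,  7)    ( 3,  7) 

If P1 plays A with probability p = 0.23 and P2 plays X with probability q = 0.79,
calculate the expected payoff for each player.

E[P1] = 4.5317, E[P2] = 6.9034

Work:
E[P1] = p·q·π₁(A,X) + p·(1-q)·π₁(A,Y) + (1-p)·q·π₁(B,X) + (1-p)·(1-q)·π₁(B,Y)
= 0.23·0.79·5 + 0.23·0.21·2 + 0.77·0.79·5 + 0.77·0.21·3
= 4.5317

E[P2] = 6.9034 (similar calculation)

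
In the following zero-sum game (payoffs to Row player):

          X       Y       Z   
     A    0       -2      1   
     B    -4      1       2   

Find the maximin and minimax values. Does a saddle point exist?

Maximin = -2, Minimax = 0, Saddle: False

Work:
Row minimums: [-2, -4] → maximin = -2
Column maximums: [0, 1, 2] → minimax = 0
No saddle point (maximin ≠ minimax). Mixed strategy needed.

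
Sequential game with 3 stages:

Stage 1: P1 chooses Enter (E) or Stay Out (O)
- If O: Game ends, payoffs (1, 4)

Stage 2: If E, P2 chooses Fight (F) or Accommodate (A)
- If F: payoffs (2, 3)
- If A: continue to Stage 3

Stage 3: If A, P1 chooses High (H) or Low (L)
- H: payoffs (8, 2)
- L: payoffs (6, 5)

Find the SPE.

SPE: (E, F, H); Outcome (2, 3)

Work:
Stage 3: P1 chooses H (8 vs 6)
Stage 2: P2: F->3, A->2 (anticipating H). Choose F
Stage 1: P1: O->1, E->2 (anticipating F, H). Choose E
SPE path: E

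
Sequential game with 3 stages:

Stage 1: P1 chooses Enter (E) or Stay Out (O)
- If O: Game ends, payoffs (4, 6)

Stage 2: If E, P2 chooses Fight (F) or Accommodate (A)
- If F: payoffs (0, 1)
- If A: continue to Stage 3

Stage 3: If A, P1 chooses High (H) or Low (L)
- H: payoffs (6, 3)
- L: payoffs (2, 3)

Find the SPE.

SPE: (E, A, H); Outcome (6, 3)

Work:
Stage 3: P1 chooses H (6 vs 2)
Stage 2: P2: F->1, A->3 (anticipating H). Choose A
Stage 1: P1: O->4, E->6 (anticipating A, H). Choose E
SPE path: E -> A -> H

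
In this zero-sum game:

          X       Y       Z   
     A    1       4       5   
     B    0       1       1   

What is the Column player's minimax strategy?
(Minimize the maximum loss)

Column should play X, value = 1

Work:
Column player minimizes Row's maximum payoff:
Column X: max payoff to Row = 1
Column Y: max payoff to Row = 4
Column Z: max payoff to Row = 5
Minimum is 1, achieved by column X.
Minimax strategy: X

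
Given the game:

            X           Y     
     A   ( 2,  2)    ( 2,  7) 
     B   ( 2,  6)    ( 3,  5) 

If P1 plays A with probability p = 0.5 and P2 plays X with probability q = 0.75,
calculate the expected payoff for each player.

E[P1] = 2.125, E[P2] = 4.5

Work:
E[P1] = p·q·π₁(A,X) + p·(1-q)·π₁(A,Y) + (1-p)·q·π₁(B,X) + (1-p)·(1-q)·π₁(B,Y)
= 0.5·0.75·2 + 0.5·0.25·2 + 0.5·0.75·2 + 0.5·0.25·3
= 2.125

E[P2] = 4.5 (similar calculation)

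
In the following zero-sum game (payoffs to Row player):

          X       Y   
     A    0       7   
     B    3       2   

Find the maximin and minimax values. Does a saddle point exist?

Maximin = 2, Minimax = 3, Saddle: False

Work:
Row minimums: [0, 2] → maximin = 2
Column maximums: [3, 7] → minimax = 3
No saddle point (maximin ≠ minimax). Mixed strategy needed.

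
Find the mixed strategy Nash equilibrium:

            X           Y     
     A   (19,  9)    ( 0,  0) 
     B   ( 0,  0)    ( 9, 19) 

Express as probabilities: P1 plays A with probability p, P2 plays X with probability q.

p = 0.6786, q = 0.3214

Work:
Find probabilities that make opponent indifferent:
P2 chooses q to make P1 indifferent between A and B
P1 chooses p to make P2 indifferent between X and Y
Mixed NE: P1 plays (A: 0.6786, B: 0.3214), P2 plays (X: 0.3214, Y: 0.6786)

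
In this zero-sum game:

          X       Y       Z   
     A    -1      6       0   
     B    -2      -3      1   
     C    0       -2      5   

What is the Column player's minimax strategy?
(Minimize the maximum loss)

Column should play X, value = 0

Work:
Column player minimizes Row's maximum payoff:
Column X: max payoff to Row = 0
Column Y: max payoff to Row = 6
Column Z: max payoff to Row = 5
Minimum is 0, achieved by column X.
Minimax strategy: X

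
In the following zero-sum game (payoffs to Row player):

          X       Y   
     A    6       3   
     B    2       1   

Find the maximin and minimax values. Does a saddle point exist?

Maximin = 3, Minimax = 3, Saddle: True

Work:
Row minimums: [3, 1] → maximin = 3
Column maximums: [6, 3] → minimax = 3
Saddle point exists! Game value = 3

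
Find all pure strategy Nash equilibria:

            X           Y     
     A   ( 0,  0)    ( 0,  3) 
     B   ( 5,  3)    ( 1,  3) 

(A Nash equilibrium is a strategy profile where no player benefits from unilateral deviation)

Nash equilibrium: (B, X), (B, Y)

Work:
Best responses:
  P1 vs X: payoffs [0, 5] → best response B (payoff 5)
  P1 vs Y: payoffs [0, 1] → best response B (payoff 1)
  P2 vs A: payoffs [0, 3] → best response Y (payoff 3)
  P2 vs B: payoffs [3, 3] → best response X/Y (payoff 3)
Mutual best responses: (B,X), (B,Y) → Nash equilibria.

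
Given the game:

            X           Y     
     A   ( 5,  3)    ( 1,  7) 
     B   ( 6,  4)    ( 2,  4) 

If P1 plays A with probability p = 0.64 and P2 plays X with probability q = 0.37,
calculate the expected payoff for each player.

E[P1] = 2.84, E[P2] = 4.9728

Work:
E[P1] = p·q·π₁(A,X) + p·(1-q)·π₁(A,Y) + (1-p)·q·π₁(B,X) + (1-p)·(1-q)·π₁(B,Y)
= 0.64·0.37·5 + 0.64·0.63·1 + 0.36·0.37·6 + 0.36·0.63·2
= 2.84

E[P2] = 4.9728 (similar calculation)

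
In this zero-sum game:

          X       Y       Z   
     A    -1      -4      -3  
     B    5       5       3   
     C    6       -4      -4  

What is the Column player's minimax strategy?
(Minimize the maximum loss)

Column should play Z, value = 3

Work:
Column player minimizes Row's maximum payoff:
Column X: max payoff to Row = 6
Column Y: max payoff to Row = 5
Column Z: max payoff to Row = 3
Minimum is 3, achieved by column Z.
Minimax strategy: Z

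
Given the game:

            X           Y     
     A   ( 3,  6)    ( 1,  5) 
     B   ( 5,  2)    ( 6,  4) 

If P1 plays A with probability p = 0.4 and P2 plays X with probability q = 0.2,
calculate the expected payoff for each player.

E[P1] = 4.04, E[P2] = 4.24

Work:
E[P1] = p·q·π₁(A,X) + p·(1-q)·π₁(A,Y) + (1-p)·q·π₁(B,X) + (1-p)·(1-q)·π₁(B,Y)
= 0.4·0.2·3 + 0.4·0.8·1 + 0.6·0.2·5 + 0.6·0.8·6
= 4.04

E[P2] = 4.24 (similar calculation)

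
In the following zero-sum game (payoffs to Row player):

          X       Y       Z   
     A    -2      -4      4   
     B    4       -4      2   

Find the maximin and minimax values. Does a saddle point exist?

Maximin = -4, Minimax = -4, Saddle: True

Work:
Row minimums: [-4, -4] → maximin = -4
Column maximums: [4, -4, 4] → minimax = -4
Saddle point exists! Game value = -4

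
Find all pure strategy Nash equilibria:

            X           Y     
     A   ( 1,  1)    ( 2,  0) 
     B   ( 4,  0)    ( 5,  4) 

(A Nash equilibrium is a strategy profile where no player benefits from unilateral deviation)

Nash equilibrium: (B, Y)

Work:
Best responses:
  P1 vs X: payoffs [1, 4] → best response B (payoff 4)
  P1 vs Y: payoffs [2, 5] → best response B (payoff 5)
  P2 vs A: payoffs [1, 0] → best response X (payoff 1)
  P2 vs B: payoffs [0, 4] → best response Y (payoff 4)
Mutual best responses: (B,Y) → Nash equilibria.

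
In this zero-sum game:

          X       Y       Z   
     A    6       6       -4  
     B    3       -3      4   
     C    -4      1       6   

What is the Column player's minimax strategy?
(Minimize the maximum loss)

Column should play X or Y or Z (all achieve the minimum), value = 6

Work:
Column player minimizes Row's maximum payoff:
Column X: max payoff to Row = 6
Column Y: max payoff to Row = 6
Column Z: max payoff to Row = 6
Minimum is 6, achieved by columns X, Y, Z (tied).
Each of X or Y or Z is a minimax strategy.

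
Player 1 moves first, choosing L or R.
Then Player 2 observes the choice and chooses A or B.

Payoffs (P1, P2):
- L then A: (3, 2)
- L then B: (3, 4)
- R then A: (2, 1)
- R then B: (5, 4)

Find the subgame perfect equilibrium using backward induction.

P1 plays R, P2 plays B after L and B after R; Payoff (5, 4)

Work:
Backward induction:
After L: P2 chooses B → P1 gets 3
After R: P2 chooses B → P1 gets 5
P1 chooses R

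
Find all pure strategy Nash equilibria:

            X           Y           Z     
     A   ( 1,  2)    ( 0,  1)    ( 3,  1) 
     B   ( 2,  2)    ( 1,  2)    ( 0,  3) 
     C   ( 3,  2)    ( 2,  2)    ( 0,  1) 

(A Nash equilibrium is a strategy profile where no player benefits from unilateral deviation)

Nash equilibrium: (C, X), (C, Y)

Work:
Best responses:
  P1 vs X: payoffs [1, 2, 3] → best response C (payoff 3)
  P1 vs Y: payoffs [0, 1, 2] → best response C (payoff 2)
  P1 vs Z: payoffs [3, 0, 0] → best response A (payoff 3)
  P2 vs A: payoffs [2, 1, 1] → best response X (payoff 2)
  P2 vs B: payoffs [2, 2, 3] → best response Z (payoff 3)
  P2 vs C: payoffs [2, 2, 1] → best response X/Y (payoff 2)
Mutual best responses: (C,X), (C,Y) → Nash equilibria.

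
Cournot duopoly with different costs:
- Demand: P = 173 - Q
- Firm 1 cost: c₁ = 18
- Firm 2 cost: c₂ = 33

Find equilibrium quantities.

q₁* = 56.67, q₂* = 41.67

Work:
Reaction: q₁ = (173 - 18 - q₂)/2
Reaction: q₂ = (173 - 33 - q₁)/2
Solve simultaneously:
q₁* = (173 - 2×18 + 33)/3 = 56.67
q₂* = (173 - 2×33 + 18)/3 = 41.67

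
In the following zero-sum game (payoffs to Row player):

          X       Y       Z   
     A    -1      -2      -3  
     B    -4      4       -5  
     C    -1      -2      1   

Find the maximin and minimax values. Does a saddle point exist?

Maximin = -2, Minimax = -1, Saddle: False

Work:
Row minimums: [-3, -5, -2] → maximin = -2
Column maximums: [-1, 4, 1] → minimax = -1
No saddle point (maximin ≠ minimax). Mixed strategy needed.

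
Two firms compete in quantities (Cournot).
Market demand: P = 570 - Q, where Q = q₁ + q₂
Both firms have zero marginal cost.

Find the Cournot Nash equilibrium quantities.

q₁* = q₂* = 190.0; P* = 190.0

Work:
Profit: π_i = P·q_i = (a - q_i - q_j)·q_i
FOC: ∂π_i/∂q_i = a - 2q_i - q_j = 0
Reaction function: q_i = (570 - q_j)/2
Symmetry: q* = 570/3 = 190.0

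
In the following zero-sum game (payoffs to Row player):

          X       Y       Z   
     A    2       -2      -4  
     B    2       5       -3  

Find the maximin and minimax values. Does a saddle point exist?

Maximin = -3, Minimax = -3, Saddle: True

Work:
Row minimums: [-4, -3] → maximin = -3
Column maximums: [2, 5, -3] → minimax = -3
Saddle point exists! Game value = -3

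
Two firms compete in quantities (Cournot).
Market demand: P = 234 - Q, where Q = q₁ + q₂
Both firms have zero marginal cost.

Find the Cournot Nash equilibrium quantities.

q₁* = q₂* = 78.0; P* = 78.0

Work:
Profit: π_i = P·q_i = (a - q_i - q_j)·q_i
FOC: ∂π_i/∂q_i = a - 2q_i - q_j = 0
Reaction function: q_i = (234 - q_j)/2
Symmetry: q* = 234/3 = 78.0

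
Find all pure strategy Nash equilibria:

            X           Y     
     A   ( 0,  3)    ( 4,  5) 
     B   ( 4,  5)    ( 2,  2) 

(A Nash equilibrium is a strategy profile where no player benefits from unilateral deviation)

Nash equilibrium: (A, Y), (B, X)

Work:
Best responses:
  P1 vs X: payoffs [0, 4] → best response B (payoff 4)
  P1 vs Y: payoffs [4, 2] → best response A (payoff 4)
  P2 vs A: payoffs [3, 5] → best response Y (payoff 5)
  P2 vs B: payoffs [5, 2] → best response X (payoff 5)
Mutual best responses: (A,Y), (B,X) → Nash equilibria.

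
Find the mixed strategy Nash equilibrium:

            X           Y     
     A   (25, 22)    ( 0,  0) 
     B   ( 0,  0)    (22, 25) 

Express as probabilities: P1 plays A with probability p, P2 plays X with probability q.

p = 0.5319, q = 0.4681

Work:
Find probabilities that make opponent indifferent:
P2 chooses q to make P1 indifferent between A and B
P1 chooses p to make P2 indifferent between X and Y
Mixed NE: P1 plays (A: 0.5319, B: 0.4681), P2 plays (X: 0.4681, Y: 0.5319)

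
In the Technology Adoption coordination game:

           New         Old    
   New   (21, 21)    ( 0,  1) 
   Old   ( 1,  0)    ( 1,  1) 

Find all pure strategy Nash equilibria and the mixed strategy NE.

Pure NE: (New, New) and (Old, Old); Mixed NE: p = 0.0476, q = 0.0476

Work:
Check pure NE:
(New, New): (21, 21) - no unilateral deviation beneficial
(Old, Old): (1, 1) - no unilateral deviation beneficial
Mixed NE: P1 plays New with p = 0.0476, P2 plays New with q = 0.0476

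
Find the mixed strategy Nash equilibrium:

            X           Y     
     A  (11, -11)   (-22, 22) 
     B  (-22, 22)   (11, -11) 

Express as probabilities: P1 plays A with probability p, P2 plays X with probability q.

p = 0.5, q = 0.5

Work:
Find probabilities that make opponent indifferent:
P2 chooses q to make P1 indifferent between A and B
P1 chooses p to make P2 indifferent between X and Y
Mixed NE: P1 plays (A: 0.5, B: 0.5), P2 plays (X: 0.5, Y: 0.5)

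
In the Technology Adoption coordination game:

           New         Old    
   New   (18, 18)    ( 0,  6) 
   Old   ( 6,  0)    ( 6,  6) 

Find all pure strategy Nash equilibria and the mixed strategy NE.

Pure NE: (New, New) and (Old, Old); Mixed NE: p = 0.3333, q = 0.3333

Work:
Check pure NE:
(New, New): (18, 18) - no unilateral deviation beneficial
(Old, Old): (6, 6) - no unilateral deviation beneficial
Mixed NE: P1 plays New with p = 0.3333, P2 plays New with q = 0.3333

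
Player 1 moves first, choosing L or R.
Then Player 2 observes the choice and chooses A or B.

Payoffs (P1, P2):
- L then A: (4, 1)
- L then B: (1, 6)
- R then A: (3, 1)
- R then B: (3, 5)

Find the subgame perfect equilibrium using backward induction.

P1 plays R, P2 plays B after L and B after R; Payoff (3, 5)

Work:
Backward induction:
After L: P2 chooses B → P1 gets 1
After R: P2 chooses B → P1 gets 3
P1 chooses R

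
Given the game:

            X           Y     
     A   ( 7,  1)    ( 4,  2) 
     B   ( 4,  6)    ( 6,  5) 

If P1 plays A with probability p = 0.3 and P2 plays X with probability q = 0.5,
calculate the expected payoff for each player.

E[P1] = 5.15, E[P2] = 4.3

Work:
E[P1] = p·q·π₁(A,X) + p·(1-q)·π₁(A,Y) + (1-p)·q·π₁(B,X) + (1-p)·(1-q)·π₁(B,Y)
= 0.3·0.5·7 + 0.3·0.5·4 + 0.7·0.5·4 + 0.7·0.5·6
= 5.15

E[P2] = 4.3 (similar calculation)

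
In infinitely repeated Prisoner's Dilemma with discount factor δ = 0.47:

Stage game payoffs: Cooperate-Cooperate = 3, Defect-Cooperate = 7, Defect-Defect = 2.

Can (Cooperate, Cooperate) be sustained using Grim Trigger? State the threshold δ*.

δ* = 0.8; since δ = 0.47 < 0.8, cooperation cannot be sustained

Work:
For Grim Trigger:
Cooperate forever: 3/(1-δ)
Defect then punished: 7 + 2·δ/(1-δ)
Need: 3/(1-δ) ≥ 7 + 2·δ/(1-δ)
Solving: δ ≥ (T-R)/(T-P) = (7-3)/(7-2) = 0.8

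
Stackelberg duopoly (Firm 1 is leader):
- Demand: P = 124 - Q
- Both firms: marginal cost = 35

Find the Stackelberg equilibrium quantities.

q₁* (leader) = 44.5, q₂* (follower) = 22.25

Work:
Follower's reaction: q₂ = (a - c - q₁)/2
Leader substitutes: π₁ = q₁·(a - q₁ - (a-c-q₁)/2 - c)
FOC: q₁* = (124 - 35)/2 = 44.50
Then: q₂* = (124 - 35 - 44.5)/2 = 22.25
Leader has first-mover advantage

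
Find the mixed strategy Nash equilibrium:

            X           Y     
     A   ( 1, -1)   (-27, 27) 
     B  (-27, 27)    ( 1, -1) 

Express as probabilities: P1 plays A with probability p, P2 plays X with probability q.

p = 0.5, q = 0.5

Work:
Find probabilities that make opponent indifferent:
P2 chooses q to make P1 indifferent between A and B
P1 chooses p to make P2 indifferent between X and Y
Mixed NE: P1 plays (A: 0.5, B: 0.5), P2 plays (X: 0.5, Y: 0.5)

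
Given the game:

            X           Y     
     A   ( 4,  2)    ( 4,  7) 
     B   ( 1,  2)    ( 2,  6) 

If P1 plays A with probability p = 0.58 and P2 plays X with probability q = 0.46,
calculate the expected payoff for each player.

E[P1] = 2.9668, E[P2] = 4.4732

Work:
E[P1] = p·q·π₁(A,X) + p·(1-q)·π₁(A,Y) + (1-p)·q·π₁(B,X) + (1-p)·(1-q)·π₁(B,Y)
= 0.58·0.46·4 + 0.58·0.54·4 + 0.42·0.46·1 + 0.42·0.54·2
= 2.9668

E[P2] = 4.4732 (similar calculation)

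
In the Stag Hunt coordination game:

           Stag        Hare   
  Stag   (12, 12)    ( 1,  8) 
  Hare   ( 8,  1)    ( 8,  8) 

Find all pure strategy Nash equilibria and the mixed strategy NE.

Pure NE: (Stag, Stag) and (Hare, Hare); Mixed NE: p = 0.6364, q = 0.6364

Work:
Check pure NE:
(Stag, Stag): (12, 12) - no unilateral deviation beneficial
(Hare, Hare): (8, 8) - no unilateral deviation beneficial
Mixed NE: P1 plays Stag with p = 0.6364, P2 plays Stag with q = 0.6364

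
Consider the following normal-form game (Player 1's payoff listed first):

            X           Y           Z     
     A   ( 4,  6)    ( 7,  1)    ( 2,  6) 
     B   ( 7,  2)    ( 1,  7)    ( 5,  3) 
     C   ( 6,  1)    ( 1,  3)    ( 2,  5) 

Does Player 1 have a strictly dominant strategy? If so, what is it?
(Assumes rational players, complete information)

No strictly dominant strategy exists for Player 1

Work:
A strategy strictly dominates another if it gives a strictly higher payoff against every opponent action. Compare each pair of P1's strategies column-by-column:
  A vs B: [4 vs 7, 7 vs 1, 2 vs 5] → A does not strictly dominate B (column X: 4 ≤ 7)
  A vs C: [4 vs 6, 7 vs 1, 2 vs 2] → A does not strictly dominate C (column X: 4 ≤ 6)
  B vs A: [7 vs 4, 1 vs 7, 5 vs 2] → B does not strictly dominate A (column Y: 1 ≤ 7)
  B vs C: [7 vs 6, 1 vs 1, 5 vs 2] → B does not strictly dominate C (column Y: 1 ≤ 1)
  C vs A: [6 vs 4, 1 vs 7, 2 vs 2] → C does not strictly dominate A (column Y: 1 ≤ 7)
  C vs B: [6 vs 7, 1 vs 1, 2 vs 5] → C does not strictly dominate B (column X: 6 ≤ 7)
No single strategy strictly dominates all others → no strictly dominant strategy.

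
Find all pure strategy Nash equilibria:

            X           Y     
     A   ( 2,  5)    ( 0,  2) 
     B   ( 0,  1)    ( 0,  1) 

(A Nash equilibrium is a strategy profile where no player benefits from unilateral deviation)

Nash equilibrium: (A, X), (B, Y)

Work:
Best responses:
  P1 vs X: payoffs [2, 0] → best response A (payoff 2)
  P1 vs Y: payoffs [0, 0] → best response A/B (payoff 0)
  P2 vs A: payoffs [5, 2] → best response X (payoff 5)
  P2 vs B: payoffs [1, 1] → best response X/Y (payoff 1)
Mutual best responses: (A,X), (B,Y) → Nash equilibria.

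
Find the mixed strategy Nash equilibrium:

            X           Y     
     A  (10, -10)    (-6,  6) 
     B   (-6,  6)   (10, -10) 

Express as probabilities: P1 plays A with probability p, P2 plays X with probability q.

p = 0.5, q = 0.5

Work:
Find probabilities that make opponent indifferent:
P2 chooses q to make P1 indifferent between A and B
P1 chooses p to make P2 indifferent between X and Y
Mixed NE: P1 plays (A: 0.5, B: 0.5), P2 plays (X: 0.5, Y: 0.5)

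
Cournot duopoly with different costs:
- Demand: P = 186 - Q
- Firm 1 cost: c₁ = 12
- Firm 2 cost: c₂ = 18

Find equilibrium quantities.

q₁* = 60.0, q₂* = 54.0

Work:
Reaction: q₁ = (186 - 12 - q₂)/2
Reaction: q₂ = (186 - 18 - q₁)/2
Solve simultaneously:
q₁* = (186 - 2×12 + 18)/3 = 60.0
q₂* = (186 - 2×18 + 12)/3 = 54.0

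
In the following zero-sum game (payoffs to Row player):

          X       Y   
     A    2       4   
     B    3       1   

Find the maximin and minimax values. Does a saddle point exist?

Maximin = 2, Minimax = 3, Saddle: False

Work:
Row minimums: [2, 1] → maximin = 2
Column maximums: [3, 4] → minimax = 3
No saddle point (maximin ≠ minimax). Mixed strategy needed.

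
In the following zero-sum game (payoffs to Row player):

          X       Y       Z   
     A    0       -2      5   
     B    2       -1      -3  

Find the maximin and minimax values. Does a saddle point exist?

Maximin = -2, Minimax = -1, Saddle: False

Work:
Row minimums: [-2, -3] → maximin = -2
Column maximums: [2, -1, 5] → minimax = -1
No saddle point (maximin ≠ minimax). Mixed strategy needed.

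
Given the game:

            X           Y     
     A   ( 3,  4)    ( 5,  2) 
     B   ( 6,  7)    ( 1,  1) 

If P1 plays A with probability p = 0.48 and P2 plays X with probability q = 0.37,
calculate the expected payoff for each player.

E[P1] = 3.5268, E[P2] = 2.9896

Work:
E[P1] = p·q·π₁(A,X) + p·(1-q)·π₁(A,Y) + (1-p)·q·π₁(B,X) + (1-p)·(1-q)·π₁(B,Y)
= 0.48·0.37·3 + 0.48·0.63·5 + 0.52·0.37·6 + 0.52·0.63·1
= 3.5268

E[P2] = 2.9896 (similar calculation)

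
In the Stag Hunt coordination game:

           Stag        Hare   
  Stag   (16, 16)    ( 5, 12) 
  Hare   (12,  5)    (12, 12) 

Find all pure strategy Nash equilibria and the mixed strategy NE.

Pure NE: (Stag, Stag) and (Hare, Hare); Mixed NE: p = 0.6364, q = 0.6364

Work:
Check pure NE:
(Stag, Stag): (16, 16) - no unilateral deviation beneficial
(Hare, Hare): (12, 12) - no unilateral deviation beneficial
Mixed NE: P1 plays Stag with p = 0.6364, P2 plays Stag with q = 0.6364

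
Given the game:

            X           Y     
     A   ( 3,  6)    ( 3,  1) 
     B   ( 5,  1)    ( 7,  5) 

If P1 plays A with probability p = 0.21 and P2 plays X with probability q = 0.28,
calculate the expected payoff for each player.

E[P1] = 5.7176, E[P2] = 3.5692

Work:
E[P1] = p·q·π₁(A,X) + p·(1-q)·π₁(A,Y) + (1-p)·q·π₁(B,X) + (1-p)·(1-q)·π₁(B,Y)
= 0.21·0.28·3 + 0.21·0.72·3 + 0.79·0.28·5 + 0.79·0.72·7
= 5.7176

E[P2] = 3.5692 (similar calculation)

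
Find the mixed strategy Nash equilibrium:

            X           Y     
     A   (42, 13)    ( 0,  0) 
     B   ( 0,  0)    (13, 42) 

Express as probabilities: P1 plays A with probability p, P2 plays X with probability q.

p = 0.7636, q = 0.2364

Work:
Find probabilities that make opponent indifferent:
P2 chooses q to make P1 indifferent between A and B
P1 chooses p to make P2 indifferent between X and Y
Mixed NE: P1 plays (A: 0.7636, B: 0.2364), P2 plays (X: 0.2364, Y: 0.7636)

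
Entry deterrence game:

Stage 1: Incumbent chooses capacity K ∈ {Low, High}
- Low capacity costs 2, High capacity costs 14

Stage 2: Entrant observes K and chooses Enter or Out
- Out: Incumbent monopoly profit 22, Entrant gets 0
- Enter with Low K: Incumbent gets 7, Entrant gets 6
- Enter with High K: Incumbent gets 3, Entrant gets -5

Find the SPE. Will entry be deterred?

SPE: (High, Enter|Low, Out|High); Entry deterred. Incumbent net profit = 8

Work:
After Low K: Entrant enters (6 > 0)
After High K: Entrant stays out (-5 < 0)
Incumbent: Low → 7−2=5, High → 22−14=8
Incumbent chooses High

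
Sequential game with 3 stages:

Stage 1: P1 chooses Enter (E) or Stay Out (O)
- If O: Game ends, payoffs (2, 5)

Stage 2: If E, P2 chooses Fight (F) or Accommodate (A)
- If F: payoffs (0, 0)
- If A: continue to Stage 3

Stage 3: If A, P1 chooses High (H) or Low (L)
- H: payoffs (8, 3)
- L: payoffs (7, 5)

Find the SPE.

SPE: (E, A, H); Outcome (8, 3)

Work:
Stage 3: P1 chooses H (8 vs 7)
Stage 2: P2: F->0, A->3 (anticipating H). Choose A
Stage 1: P1: O->2, E->8 (anticipating A, H). Choose E
SPE path: E -> A -> H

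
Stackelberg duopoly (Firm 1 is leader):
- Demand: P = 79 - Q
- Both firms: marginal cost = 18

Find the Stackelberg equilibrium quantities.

q₁* (leader) = 30.5, q₂* (follower) = 15.25

Work:
Follower's reaction: q₂ = (a - c - q₁)/2
Leader substitutes: π₁ = q₁·(a - q₁ - (a-c-q₁)/2 - c)
FOC: q₁* = (79 - 18)/2 = 30.50
Then: q₂* = (79 - 18 - 30.5)/2 = 15.25
Leader has first-mover advantage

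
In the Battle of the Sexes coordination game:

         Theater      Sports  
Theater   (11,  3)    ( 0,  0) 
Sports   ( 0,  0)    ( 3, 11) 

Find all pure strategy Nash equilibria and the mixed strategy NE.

Pure NE: (Theater, Theater) and (Sports, Sports); Mixed NE: p = 0.7857, q = 0.2143

Work:
Check pure NE:
(Theater, Theater): (11, 3) - no unilateral deviation beneficial
(Sports, Sports): (3, 11) - no unilateral deviation beneficial
Mixed NE: P1 plays Theater with p = 0.7857, P2 plays Theater with q = 0.2143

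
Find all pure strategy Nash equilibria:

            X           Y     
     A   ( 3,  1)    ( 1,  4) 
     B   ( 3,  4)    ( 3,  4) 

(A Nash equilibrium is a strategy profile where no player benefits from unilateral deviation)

Nash equilibrium: (B, X), (B, Y)

Work:
Best responses:
  P1 vs X: payoffs [3, 3] → best response A/B (payoff 3)
  P1 vs Y: payoffs [1, 3] → best response B (payoff 3)
  P2 vs A: payoffs [1, 4] → best response Y (payoff 4)
  P2 vs B: payoffs [4, 4] → best response X/Y (payoff 4)
Mutual best responses: (B,X), (B,Y) → Nash equilibria.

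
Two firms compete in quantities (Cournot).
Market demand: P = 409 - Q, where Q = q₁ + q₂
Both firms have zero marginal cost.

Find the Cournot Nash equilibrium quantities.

q₁* = q₂* = 136.33; P* = 136.33

Work:
Profit: π_i = P·q_i = (a - q_i - q_j)·q_i
FOC: ∂π_i/∂q_i = a - 2q_i - q_j = 0
Reaction function: q_i = (409 - q_j)/2
Symmetry: q* = 409/3 = 136.33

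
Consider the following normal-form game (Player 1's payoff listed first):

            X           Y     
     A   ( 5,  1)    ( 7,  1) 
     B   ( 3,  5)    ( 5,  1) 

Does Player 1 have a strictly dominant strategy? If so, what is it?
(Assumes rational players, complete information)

Yes, Player 1's strictly dominant strategy is A

Work:
A strategy strictly dominates another if it gives a strictly higher payoff against every opponent action. Compare each pair of P1's strategies column-by-column:
  A vs B: [5 vs 3, 7 vs 5] → A strictly dominates B
  B vs A: [3 vs 5, 5 vs 7] → B does not strictly dominate A (column X: 3 ≤ 5)
A strictly dominates every other strategy → strictly dominant.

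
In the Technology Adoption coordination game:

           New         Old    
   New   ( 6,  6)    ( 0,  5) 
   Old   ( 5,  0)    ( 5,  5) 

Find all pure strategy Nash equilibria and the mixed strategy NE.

Pure NE: (New, New) and (Old, Old); Mixed NE: p = 0.8333, q = 0.8333

Work:
Check pure NE:
(New, New): (6, 6) - no unilateral deviation beneficial
(Old, Old): (5, 5) - no unilateral deviation beneficial
Mixed NE: P1 plays New with p = 0.8333, P2 plays New with q = 0.8333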